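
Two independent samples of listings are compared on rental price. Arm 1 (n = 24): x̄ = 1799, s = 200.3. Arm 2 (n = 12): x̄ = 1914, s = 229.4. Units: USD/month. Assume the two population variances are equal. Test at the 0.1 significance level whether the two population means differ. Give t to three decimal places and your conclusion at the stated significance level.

Let group 1 = arm 1, group 2 = arm 2. H0: μ_1 = μ_2; H1: μ_1 ≠ μ_2 (two-sample pooled-variance t-test, two-sided).
s_p² = [(24−1)·200.3² + (12−1)·229.4²]/(24+12−2) = 44165.6
t = (1799 − 1914)/√[44165.6·(1/24 + 1/12)] = -1.548
df = n₁ + n₂ − 2 = 34
Two-sided p-value ≈ 0.1309
Since p ≈ 0.1309 > α = 0.1, fail to reject H0; the evidence is not statistically significant.

t = -1.548; fail to reject H0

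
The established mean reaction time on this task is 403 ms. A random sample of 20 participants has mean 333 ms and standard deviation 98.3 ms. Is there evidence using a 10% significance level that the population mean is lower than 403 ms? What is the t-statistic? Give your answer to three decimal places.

H0: μ = 403; H1: μ < 403 (one-sample t-test, left-tailed).
t = (x̄ − μ₀)/(s/√n) = (333 − 403)/(98.3/√20) = -3.185
df = n − 1 = 19
p-value = P(T ≤ -3.185) ≈ 0.002
Since p ≈ 0.002 < α = 0.1, reject H0; the evidence is statistically significant.

-3.185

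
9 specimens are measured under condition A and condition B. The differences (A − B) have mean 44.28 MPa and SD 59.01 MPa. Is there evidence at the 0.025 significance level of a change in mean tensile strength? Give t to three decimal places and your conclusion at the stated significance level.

H0: μ_d = 0; H1: μ_d ≠ 0 (paired t-test on the differences, two-sided).
t = d̄/(s_d/√n) = 44.28/(59.01/√9) = 2.251
df = n − 1 = 8
Two-sided p-value ≈ 0.0545
Since p ≈ 0.0545 > α = 0.025, fail to reject H0; the evidence is not statistically significant.

t = 2.251; fail to reject H0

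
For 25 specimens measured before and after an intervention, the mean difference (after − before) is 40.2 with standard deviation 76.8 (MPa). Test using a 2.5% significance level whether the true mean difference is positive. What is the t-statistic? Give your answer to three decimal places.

2.617

H0: μ_d = 0; H1: μ_d > 0 (paired t-test on the differences, right-tailed).
t = d̄/(s_d/√n) = 40.2/(76.8/√25) = 2.617
df = n − 1 = 24
p-value = P(T ≥ 2.617) ≈ 0.008
Since p ≈ 0.008 < α = 0.025, reject H0; the data support H1.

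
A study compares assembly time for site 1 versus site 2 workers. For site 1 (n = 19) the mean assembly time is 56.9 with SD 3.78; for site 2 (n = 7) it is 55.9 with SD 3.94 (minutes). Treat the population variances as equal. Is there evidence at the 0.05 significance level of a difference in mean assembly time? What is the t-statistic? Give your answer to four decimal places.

0.5920

Let group 1 = site 1, group 2 = site 2. H0: μ_1 = μ_2; H1: μ_1 ≠ μ_2 (two-sample pooled-variance t-test, two-sided).
s_p² = [(19−1)·3.78² + (7−1)·3.94²]/(19+7−2) = 14.5972
t = (56.9 − 55.9)/√[14.5972·(1/19 + 1/7)] = 0.5920
df = n₁ + n₂ − 2 = 24
Two-sided p-value ≈ 0.5594
Since p ≈ 0.5594 > α = 0.05, fail to reject H0; the evidence is not statistically significant.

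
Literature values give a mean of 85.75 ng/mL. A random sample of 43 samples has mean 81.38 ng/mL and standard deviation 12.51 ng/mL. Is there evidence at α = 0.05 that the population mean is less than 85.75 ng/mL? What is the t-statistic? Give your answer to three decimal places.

H0: μ = 85.75; H1: μ < 85.75 (one-sample t-test, left-tailed).
t = (x̄ − μ₀)/(s/√n) = (81.38 − 85.75)/(12.51/√43) = -2.291
df = n − 1 = 42
p-value = P(T ≤ -2.291) ≈ 0.014
Since p ≈ 0.014 < α = 0.05, reject H0; the evidence is statistically significant.

-2.291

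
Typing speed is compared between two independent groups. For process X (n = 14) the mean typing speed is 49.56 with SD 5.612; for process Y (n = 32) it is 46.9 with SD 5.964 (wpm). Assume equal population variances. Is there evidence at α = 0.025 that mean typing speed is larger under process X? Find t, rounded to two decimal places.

Let group 1 = process X, group 2 = process Y. H0: μ_1 = μ_2; H1: μ_1 > μ_2 (two-sample pooled-variance t-test, right-tailed).
s_p² = [(14−1)·5.612² + (32−1)·5.964²]/(14+32−2) = 34.3654
t = (49.56 − 46.9)/√[34.3654·(1/14 + 1/32)] = 1.42
df = n₁ + n₂ − 2 = 44
p-value = P(T ≥ 1.42) ≈ 0.082
Since p ≈ 0.082 > α = 0.025, fail to reject H0; the evidence is not statistically significant.

1.42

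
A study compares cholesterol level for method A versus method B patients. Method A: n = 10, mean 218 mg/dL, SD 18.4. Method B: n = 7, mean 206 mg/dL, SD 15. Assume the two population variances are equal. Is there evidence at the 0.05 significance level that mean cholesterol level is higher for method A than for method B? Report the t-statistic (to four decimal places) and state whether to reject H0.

Let group 1 = method A, group 2 = method B. H0: μ_1 = μ_2; H1: μ_1 > μ_2 (two-sample pooled-variance t-test, right-tailed).
s_p² = [(10−1)·18.4² + (7−1)·15²]/(10+7−2) = 293.136
t = (218 − 206)/√[293.136·(1/10 + 1/7)] = 1.4222
df = n₁ + n₂ − 2 = 15
p-value = P(T ≥ 1.4222) ≈ 0.088
Since p ≈ 0.088 > α = 0.05, fail to reject H0; the evidence is not statistically significant.

t = 1.4222; fail to reject H0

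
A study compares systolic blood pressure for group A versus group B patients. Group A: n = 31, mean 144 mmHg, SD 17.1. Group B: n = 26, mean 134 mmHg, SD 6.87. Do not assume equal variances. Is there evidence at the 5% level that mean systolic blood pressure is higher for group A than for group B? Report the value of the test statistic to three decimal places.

2.982

Let group 1 = group A, group 2 = group B. H0: μ_1 = μ_2; H1: μ_1 > μ_2 (Welch's two-sample t-test, right-tailed).
t = (x̄_1 − x̄_2)/√(s_1²/n_1 + s_2²/n_2) = (144 − 134)/√(17.1²/31 + 6.87²/26) = 2.982
Welch–Satterthwaite df ≈ 40.84
p-value = P(T ≥ 2.982) ≈ 0.002
Since p ≈ 0.002 < α = 0.05, reject H0; the evidence is statistically significant.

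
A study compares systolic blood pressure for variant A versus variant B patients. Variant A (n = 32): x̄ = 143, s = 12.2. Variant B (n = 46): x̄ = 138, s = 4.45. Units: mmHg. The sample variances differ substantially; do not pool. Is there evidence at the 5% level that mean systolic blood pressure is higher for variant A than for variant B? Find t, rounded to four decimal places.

2.2180

Let group 1 = variant A, group 2 = variant B. H0: μ_1 = μ_2; H1: μ_1 > μ_2 (Welch's two-sample t-test, right-tailed).
t = (x̄_1 − x̄_2)/√(s_1²/n_1 + s_2²/n_2) = (143 − 138)/√(12.2²/32 + 4.45²/46) = 2.2180
Welch–Satterthwaite df ≈ 36.79
p-value = P(T ≥ 2.2180) ≈ 0.016
Since p ≈ 0.016 < α = 0.05, reject H0; the data support H1.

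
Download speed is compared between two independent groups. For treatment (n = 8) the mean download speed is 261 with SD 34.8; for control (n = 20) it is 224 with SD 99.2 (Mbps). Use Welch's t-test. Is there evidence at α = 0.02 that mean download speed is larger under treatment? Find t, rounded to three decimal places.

Let group 1 = treatment, group 2 = control. H0: μ_1 = μ_2; H1: μ_1 > μ_2 (Welch's two-sample t-test, right-tailed).
t = (x̄_1 − x̄_2)/√(s_1²/n_1 + s_2²/n_2) = (261 − 224)/√(34.8²/8 + 99.2²/20) = 1.459
Welch–Satterthwaite df ≈ 25.85
p-value = P(T ≥ 1.459) ≈ 0.078
Since p ≈ 0.078 > α = 0.02, fail to reject H0; the data do not provide sufficient evidence against H0.

1.459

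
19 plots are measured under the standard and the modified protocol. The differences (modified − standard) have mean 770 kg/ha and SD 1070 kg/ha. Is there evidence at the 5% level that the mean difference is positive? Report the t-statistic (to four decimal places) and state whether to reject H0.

H0: μ_d = 0; H1: μ_d > 0 (paired t-test on the differences, right-tailed).
t = d̄/(s_d/√n) = 770/(1070/√19) = 3.1368
df = n − 1 = 18
p-value = P(T ≥ 3.1368) ≈ 0.0029
Since p ≈ 0.0029 < α = 0.05, reject H0; the evidence is statistically significant.

t = 3.1368; reject H0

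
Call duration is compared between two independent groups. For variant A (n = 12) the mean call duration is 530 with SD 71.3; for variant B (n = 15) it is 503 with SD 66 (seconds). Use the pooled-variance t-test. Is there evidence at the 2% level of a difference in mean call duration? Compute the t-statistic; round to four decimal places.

Let group 1 = variant A, group 2 = variant B. H0: μ_1 = μ_2; H1: μ_1 ≠ μ_2 (two-sample pooled-variance t-test, two-sided).
s_p² = [(12−1)·71.3² + (15−1)·66²]/(12+15−2) = 4676.18
t = (530 − 503)/√[4676.18·(1/12 + 1/15)] = 1.0195
df = n₁ + n₂ − 2 = 25
Two-sided p-value ≈ 0.318
Since p ≈ 0.318 > α = 0.02, fail to reject H0; the data do not provide sufficient evidence against H0.

1.0195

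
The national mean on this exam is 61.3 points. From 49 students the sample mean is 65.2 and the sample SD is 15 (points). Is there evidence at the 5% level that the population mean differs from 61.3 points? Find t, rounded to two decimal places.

1.82

H0: μ = 61.3; H1: μ ≠ 61.3 (one-sample t-test, two-sided).
t = (x̄ − μ₀)/(s/√n) = (65.2 − 61.3)/(15/√49) = 1.82
df = n − 1 = 48
Two-sided p-value ≈ 0.0750
Since p ≈ 0.0750 > α = 0.05, fail to reject H0; the data do not provide sufficient evidence against H0.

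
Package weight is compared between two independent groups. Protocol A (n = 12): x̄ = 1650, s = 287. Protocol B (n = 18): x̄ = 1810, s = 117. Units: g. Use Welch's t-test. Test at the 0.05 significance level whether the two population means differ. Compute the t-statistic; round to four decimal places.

Let group 1 = protocol A, group 2 = protocol B. H0: μ_1 = μ_2; H1: μ_1 ≠ μ_2 (Welch's two-sample t-test, two-sided).
t = (x̄_1 − x̄_2)/√(s_1²/n_1 + s_2²/n_2) = (1650 − 1810)/√(287²/12 + 117²/18) = -1.8324
Welch–Satterthwaite df ≈ 13.47
Two-sided p-value ≈ 0.0891
Since p ≈ 0.0891 > α = 0.05, fail to reject H0; the data do not provide sufficient evidence against H0.

-1.8324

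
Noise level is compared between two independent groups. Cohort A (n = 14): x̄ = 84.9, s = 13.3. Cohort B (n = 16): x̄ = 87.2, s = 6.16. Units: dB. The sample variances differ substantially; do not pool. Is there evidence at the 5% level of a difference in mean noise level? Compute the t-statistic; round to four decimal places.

-0.5937

Let group 1 = cohort A, group 2 = cohort B. H0: μ_1 = μ_2; H1: μ_1 ≠ μ_2 (Welch's two-sample t-test, two-sided).
t = (x̄_1 − x̄_2)/√(s_1²/n_1 + s_2²/n_2) = (84.9 − 87.2)/√(13.3²/14 + 6.16²/16) = -0.5937
Welch–Satterthwaite df ≈ 17.79
Two-sided p-value ≈ 0.560
Since p ≈ 0.560 > α = 0.05, fail to reject H0; the evidence is not statistically significant.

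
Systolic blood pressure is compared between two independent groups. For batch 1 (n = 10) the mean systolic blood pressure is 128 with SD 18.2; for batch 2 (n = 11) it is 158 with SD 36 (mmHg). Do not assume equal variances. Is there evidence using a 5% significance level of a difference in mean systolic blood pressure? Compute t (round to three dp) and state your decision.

t = -2.442; reject H0

Let group 1 = batch 1, group 2 = batch 2. H0: μ_1 = μ_2; H1: μ_1 ≠ μ_2 (Welch's two-sample t-test, two-sided).
t = (x̄_1 − x̄_2)/√(s_1²/n_1 + s_2²/n_2) = (128 − 158)/√(18.2²/10 + 36²/11) = -2.442
Welch–Satterthwaite df ≈ 15.09
Two-sided p-value ≈ 0.027
Since p ≈ 0.027 < α = 0.05, reject H0; the data support H1.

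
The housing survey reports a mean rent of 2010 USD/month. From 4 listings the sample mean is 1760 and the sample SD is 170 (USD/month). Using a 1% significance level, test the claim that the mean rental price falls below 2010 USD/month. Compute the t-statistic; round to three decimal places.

-2.941

H0: μ = 2010; H1: μ < 2010 (one-sample t-test, left-tailed).
t = (x̄ − μ₀)/(s/√n) = (1760 − 2010)/(170/√4) = -2.941
df = n − 1 = 3
p-value = P(T ≤ -2.941) ≈ 0.030
Since p ≈ 0.030 > α = 0.01, fail to reject H0; the evidence is not statistically significant.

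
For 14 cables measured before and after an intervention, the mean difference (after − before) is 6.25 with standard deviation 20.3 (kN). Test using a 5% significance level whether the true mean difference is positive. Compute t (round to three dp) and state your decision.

t = 1.152; fail to reject H0

H0: μ_d = 0; H1: μ_d > 0 (paired t-test on the differences, right-tailed).
t = d̄/(s_d/√n) = 6.25/(20.3/√14) = 1.152
df = n − 1 = 13
p-value = P(T ≥ 1.152) ≈ 0.135
Since p ≈ 0.135 > α = 0.05, fail to reject H0; the data do not provide sufficient evidence against H0.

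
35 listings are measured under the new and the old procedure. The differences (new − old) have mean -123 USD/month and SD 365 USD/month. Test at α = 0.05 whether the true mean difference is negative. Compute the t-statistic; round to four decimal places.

H0: μ_d = 0; H1: μ_d < 0 (paired t-test on the differences, left-tailed).
t = d̄/(s_d/√n) = -123/(365/√35) = -1.9936
df = n − 1 = 34
p-value = P(T ≤ -1.9936) ≈ 0.027
Since p ≈ 0.027 < α = 0.05, reject H0; the evidence is statistically significant.

-1.9936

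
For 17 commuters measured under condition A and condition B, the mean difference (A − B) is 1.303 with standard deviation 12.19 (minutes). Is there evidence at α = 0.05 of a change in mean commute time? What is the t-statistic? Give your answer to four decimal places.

H0: μ_d = 0; H1: μ_d ≠ 0 (paired t-test on the differences, two-sided).
t = d̄/(s_d/√n) = 1.303/(12.19/√17) = 0.4407
df = n − 1 = 16
Two-sided p-value ≈ 0.6653
Since p ≈ 0.6653 > α = 0.05, fail to reject H0; the data do not provide sufficient evidence against H0.

0.4407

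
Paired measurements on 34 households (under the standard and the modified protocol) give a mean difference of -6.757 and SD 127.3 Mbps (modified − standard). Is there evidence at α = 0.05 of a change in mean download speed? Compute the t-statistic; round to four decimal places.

-0.3095

H0: μ_d = 0; H1: μ_d ≠ 0 (paired t-test on the differences, two-sided).
t = d̄/(s_d/√n) = -6.757/(127.3/√34) = -0.3095
df = n − 1 = 33
Two-sided p-value ≈ 0.7589
Since p ≈ 0.7589 > α = 0.05, fail to reject H0; the evidence is not statistically significant.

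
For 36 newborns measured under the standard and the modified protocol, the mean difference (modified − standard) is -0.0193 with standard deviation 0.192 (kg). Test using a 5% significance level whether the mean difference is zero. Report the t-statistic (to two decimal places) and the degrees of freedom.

H0: μ_d = 0; H1: μ_d ≠ 0 (paired t-test on the differences, two-sided).
t = d̄/(s_d/√n) = -0.0193/(0.192/√36) = -0.60
df = n − 1 = 35
Two-sided p-value ≈ 0.550
Since p ≈ 0.550 > α = 0.05, fail to reject H0; the data do not provide sufficient evidence against H0.

t = -0.60, df = 35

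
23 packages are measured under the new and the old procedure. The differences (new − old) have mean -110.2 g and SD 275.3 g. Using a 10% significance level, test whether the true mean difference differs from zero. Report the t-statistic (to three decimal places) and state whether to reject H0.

t = -1.920; reject H0

H0: μ_d = 0; H1: μ_d ≠ 0 (paired t-test on the differences, two-sided).
t = d̄/(s_d/√n) = -110.2/(275.3/√23) = -1.920
df = n − 1 = 22
Two-sided p-value ≈ 0.0680
Since p ≈ 0.0680 < α = 0.1, reject H0; the data support H1.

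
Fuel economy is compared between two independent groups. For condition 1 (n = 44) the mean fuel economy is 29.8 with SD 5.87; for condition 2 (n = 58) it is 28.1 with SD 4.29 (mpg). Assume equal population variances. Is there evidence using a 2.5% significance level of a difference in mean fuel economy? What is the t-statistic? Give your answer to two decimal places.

Let group 1 = condition 1, group 2 = condition 2. H0: μ_1 = μ_2; H1: μ_1 ≠ μ_2 (two-sample pooled-variance t-test, two-sided).
s_p² = [(44−1)·5.87² + (58−1)·4.29²]/(44+58−2) = 25.3068
t = (29.8 − 28.1)/√[25.3068·(1/44 + 1/58)] = 1.69
df = n₁ + n₂ − 2 = 100
Two-sided p-value ≈ 0.094
Since p ≈ 0.094 > α = 0.025, fail to reject H0; the evidence is not statistically significant.

1.69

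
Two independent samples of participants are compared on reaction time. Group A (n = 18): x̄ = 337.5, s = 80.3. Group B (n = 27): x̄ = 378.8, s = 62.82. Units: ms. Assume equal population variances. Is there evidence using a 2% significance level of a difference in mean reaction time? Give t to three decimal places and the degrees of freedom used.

Let group 1 = group A, group 2 = group B. H0: μ_1 = μ_2; H1: μ_1 ≠ μ_2 (two-sample pooled-variance t-test, two-sided).
s_p² = [(18−1)·80.3² + (27−1)·62.82²]/(18+27−2) = 4935.41
t = (337.5 − 378.8)/√[4935.41·(1/18 + 1/27)] = -1.932
df = n₁ + n₂ − 2 = 43
Two-sided p-value ≈ 0.060
Since p ≈ 0.060 > α = 0.02, fail to reject H0; the evidence is not statistically significant.

t = -1.932, df = 43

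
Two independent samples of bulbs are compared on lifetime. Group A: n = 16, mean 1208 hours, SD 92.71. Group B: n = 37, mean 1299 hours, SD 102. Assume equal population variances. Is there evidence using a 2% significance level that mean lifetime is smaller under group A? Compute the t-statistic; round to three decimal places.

-3.061

Let group 1 = group A, group 2 = group B. H0: μ_1 = μ_2; H1: μ_1 < μ_2 (two-sample pooled-variance t-test, left-tailed).
s_p² = [(16−1)·92.71² + (37−1)·102²]/(16+37−2) = 9871.98
t = (1208 − 1299)/√[9871.98·(1/16 + 1/37)] = -3.061
df = n₁ + n₂ − 2 = 51
p-value = P(T ≤ -3.061) ≈ 0.002
Since p ≈ 0.002 < α = 0.02, reject H0; the data support H1.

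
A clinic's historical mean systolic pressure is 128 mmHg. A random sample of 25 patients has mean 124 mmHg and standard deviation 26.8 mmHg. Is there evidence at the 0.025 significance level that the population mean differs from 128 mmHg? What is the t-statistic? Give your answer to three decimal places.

H0: μ = 128; H1: μ ≠ 128 (one-sample t-test, two-sided).
t = (x̄ − μ₀)/(s/√n) = (124 − 128)/(26.8/√25) = -0.746
df = n − 1 = 24
Two-sided p-value ≈ 0.463
Since p ≈ 0.463 > α = 0.025, fail to reject H0; the data do not provide sufficient evidence against H0.

-0.746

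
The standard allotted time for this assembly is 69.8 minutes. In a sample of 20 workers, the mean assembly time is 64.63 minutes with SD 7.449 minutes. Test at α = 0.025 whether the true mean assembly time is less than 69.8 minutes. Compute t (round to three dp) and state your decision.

H0: μ = 69.8; H1: μ < 69.8 (one-sample t-test, left-tailed).
t = (x̄ − μ₀)/(s/√n) = (64.63 − 69.8)/(7.449/√20) = -3.104
df = n − 1 = 19
p-value = P(T ≤ -3.104) ≈ 0.0029
Since p ≈ 0.0029 < α = 0.025, reject H0; the data support H1.

t = -3.104; reject H0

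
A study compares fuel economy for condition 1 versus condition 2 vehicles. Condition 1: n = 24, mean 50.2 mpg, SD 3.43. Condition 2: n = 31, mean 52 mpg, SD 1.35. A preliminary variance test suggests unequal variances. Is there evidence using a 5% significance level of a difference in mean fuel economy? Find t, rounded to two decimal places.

-2.43

Let group 1 = condition 1, group 2 = condition 2. H0: μ_1 = μ_2; H1: μ_1 ≠ μ_2 (Welch's two-sample t-test, two-sided).
t = (x̄_1 − x̄_2)/√(s_1²/n_1 + s_2²/n_2) = (50.2 − 52)/√(3.43²/24 + 1.35²/31) = -2.43
Welch–Satterthwaite df ≈ 28.53
Two-sided p-value ≈ 0.022
Since p ≈ 0.022 < α = 0.05, reject H0; the data support H1.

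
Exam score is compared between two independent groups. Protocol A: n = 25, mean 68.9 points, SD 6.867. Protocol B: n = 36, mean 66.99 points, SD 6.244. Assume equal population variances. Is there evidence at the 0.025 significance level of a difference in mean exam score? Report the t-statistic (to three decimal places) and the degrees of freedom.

t = 1.128, df = 59

Let group 1 = protocol A, group 2 = protocol B. H0: μ_1 = μ_2; H1: μ_1 ≠ μ_2 (two-sample pooled-variance t-test, two-sided).
s_p² = [(25−1)·6.867² + (36−1)·6.244²]/(25+36−2) = 42.3102
t = (68.9 − 66.99)/√[42.3102·(1/25 + 1/36)] = 1.128
df = n₁ + n₂ − 2 = 59
Two-sided p-value ≈ 0.264
Since p ≈ 0.264 > α = 0.025, fail to reject H0; the data do not provide sufficient evidence against H0.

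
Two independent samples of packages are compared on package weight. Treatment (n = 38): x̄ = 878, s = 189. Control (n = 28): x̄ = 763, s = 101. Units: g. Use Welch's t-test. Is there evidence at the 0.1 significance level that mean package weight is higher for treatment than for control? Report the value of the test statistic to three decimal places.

3.184

Let group 1 = treatment, group 2 = control. H0: μ_1 = μ_2; H1: μ_1 > μ_2 (Welch's two-sample t-test, right-tailed).
t = (x̄_1 − x̄_2)/√(s_1²/n_1 + s_2²/n_2) = (878 − 763)/√(189²/38 + 101²/28) = 3.184
Welch–Satterthwaite df ≈ 59.08
p-value = P(T ≥ 3.184) ≈ 0.0012
Since p ≈ 0.0012 < α = 0.1, reject H0; the evidence is statistically significant.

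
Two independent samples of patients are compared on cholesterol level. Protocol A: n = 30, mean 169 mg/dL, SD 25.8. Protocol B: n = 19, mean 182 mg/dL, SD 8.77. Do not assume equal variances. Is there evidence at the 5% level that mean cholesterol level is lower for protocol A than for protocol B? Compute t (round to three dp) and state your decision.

Let group 1 = protocol A, group 2 = protocol B. H0: μ_1 = μ_2; H1: μ_1 < μ_2 (Welch's two-sample t-test, left-tailed).
t = (x̄_1 − x̄_2)/√(s_1²/n_1 + s_2²/n_2) = (169 − 182)/√(25.8²/30 + 8.77²/19) = -2.538
Welch–Satterthwaite df ≈ 38.48
p-value = P(T ≤ -2.538) ≈ 0.0077
Since p ≈ 0.0077 < α = 0.05, reject H0; the evidence is statistically significant.

t = -2.538; reject H0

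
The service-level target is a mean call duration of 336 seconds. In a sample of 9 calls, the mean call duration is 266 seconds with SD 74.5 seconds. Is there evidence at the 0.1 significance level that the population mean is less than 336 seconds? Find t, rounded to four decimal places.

-2.8188

H0: μ = 336; H1: μ < 336 (one-sample t-test, left-tailed).
t = (x̄ − μ₀)/(s/√n) = (266 − 336)/(74.5/√9) = -2.8188
df = n − 1 = 8
p-value = P(T ≤ -2.8188) ≈ 0.0113
Since p ≈ 0.0113 < α = 0.1, reject H0; the evidence is statistically significant.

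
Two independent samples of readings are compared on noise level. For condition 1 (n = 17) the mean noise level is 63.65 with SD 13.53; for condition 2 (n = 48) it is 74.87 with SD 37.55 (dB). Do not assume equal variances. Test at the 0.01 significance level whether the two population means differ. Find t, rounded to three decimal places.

Let group 1 = condition 1, group 2 = condition 2. H0: μ_1 = μ_2; H1: μ_1 ≠ μ_2 (Welch's two-sample t-test, two-sided).
t = (x̄_1 − x̄_2)/√(s_1²/n_1 + s_2²/n_2) = (63.65 − 74.87)/√(13.53²/17 + 37.55²/48) = -1.771
Welch–Satterthwaite df ≈ 62.93
Two-sided p-value ≈ 0.081
Since p ≈ 0.081 > α = 0.01, fail to reject H0; the data do not provide sufficient evidence against H0.

-1.771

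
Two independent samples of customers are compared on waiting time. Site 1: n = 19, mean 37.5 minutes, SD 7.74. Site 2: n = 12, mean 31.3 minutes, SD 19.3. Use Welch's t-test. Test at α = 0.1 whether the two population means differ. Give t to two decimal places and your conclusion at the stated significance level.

t = 1.06; fail to reject H0

Let group 1 = site 1, group 2 = site 2. H0: μ_1 = μ_2; H1: μ_1 ≠ μ_2 (Welch's two-sample t-test, two-sided).
t = (x̄_1 − x̄_2)/√(s_1²/n_1 + s_2²/n_2) = (37.5 − 31.3)/√(7.74²/19 + 19.3²/12) = 1.06
Welch–Satterthwaite df ≈ 13.26
Two-sided p-value ≈ 0.308
Since p ≈ 0.308 > α = 0.1, fail to reject H0; the data do not provide sufficient evidence against H0.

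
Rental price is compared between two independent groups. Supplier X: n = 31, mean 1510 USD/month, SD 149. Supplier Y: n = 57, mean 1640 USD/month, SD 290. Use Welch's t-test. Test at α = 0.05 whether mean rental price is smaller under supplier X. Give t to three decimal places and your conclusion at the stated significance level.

Let group 1 = supplier X, group 2 = supplier Y. H0: μ_1 = μ_2; H1: μ_1 < μ_2 (Welch's two-sample t-test, left-tailed).
t = (x̄_1 − x̄_2)/√(s_1²/n_1 + s_2²/n_2) = (1510 − 1640)/√(149²/31 + 290²/57) = -2.777
Welch–Satterthwaite df ≈ 85.82
p-value = P(T ≤ -2.777) ≈ 0.003
Since p ≈ 0.003 < α = 0.05, reject H0; the evidence is statistically significant.

t = -2.777; reject H0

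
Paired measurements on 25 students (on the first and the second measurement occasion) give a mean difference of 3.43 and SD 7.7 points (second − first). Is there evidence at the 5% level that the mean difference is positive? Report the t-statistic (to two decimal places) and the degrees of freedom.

H0: μ_d = 0; H1: μ_d > 0 (paired t-test on the differences, right-tailed).
t = d̄/(s_d/√n) = 3.43/(7.7/√25) = 2.23
df = n − 1 = 24
p-value = P(T ≥ 2.23) ≈ 0.0178
Since p ≈ 0.0178 < α = 0.05, reject H0; the data support H1.

t = 2.23, df = 24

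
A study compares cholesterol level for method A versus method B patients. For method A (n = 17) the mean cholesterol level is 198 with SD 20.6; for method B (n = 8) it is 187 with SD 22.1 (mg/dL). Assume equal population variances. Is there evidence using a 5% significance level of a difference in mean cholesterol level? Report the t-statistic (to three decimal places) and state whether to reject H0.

t = 1.218; fail to reject H0

Let group 1 = method A, group 2 = method B. H0: μ_1 = μ_2; H1: μ_1 ≠ μ_2 (two-sample pooled-variance t-test, two-sided).
s_p² = [(17−1)·20.6² + (8−1)·22.1²]/(17+8−2) = 443.853
t = (198 − 187)/√[443.853·(1/17 + 1/8)] = 1.218
df = n₁ + n₂ − 2 = 23
Two-sided p-value ≈ 0.236
Since p ≈ 0.236 > α = 0.05, fail to reject H0; the data do not provide sufficient evidence against H0.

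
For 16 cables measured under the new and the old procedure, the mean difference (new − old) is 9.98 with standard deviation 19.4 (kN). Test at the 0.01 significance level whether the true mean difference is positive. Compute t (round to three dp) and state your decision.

H0: μ_d = 0; H1: μ_d > 0 (paired t-test on the differences, right-tailed).
t = d̄/(s_d/√n) = 9.98/(19.4/√16) = 2.058
df = n − 1 = 15
p-value = P(T ≥ 2.058) ≈ 0.0287
Since p ≈ 0.0287 > α = 0.01, fail to reject H0; the data do not provide sufficient evidence against H0.

t = 2.058; fail to reject H0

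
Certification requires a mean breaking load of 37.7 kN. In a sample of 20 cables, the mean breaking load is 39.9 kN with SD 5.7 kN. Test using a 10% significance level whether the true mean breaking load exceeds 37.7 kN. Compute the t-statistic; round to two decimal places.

H0: μ = 37.7; H1: μ > 37.7 (one-sample t-test, right-tailed).
t = (x̄ − μ₀)/(s/√n) = (39.9 − 37.7)/(5.7/√20) = 1.73
df = n − 1 = 19
p-value = P(T ≥ 1.73) ≈ 0.0503
Since p ≈ 0.0503 < α = 0.1, reject H0; the evidence is statistically significant.

1.73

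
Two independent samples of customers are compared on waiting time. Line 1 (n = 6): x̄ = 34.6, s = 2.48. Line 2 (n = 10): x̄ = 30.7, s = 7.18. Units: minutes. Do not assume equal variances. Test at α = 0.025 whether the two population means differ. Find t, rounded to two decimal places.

1.57

Let group 1 = line 1, group 2 = line 2. H0: μ_1 = μ_2; H1: μ_1 ≠ μ_2 (Welch's two-sample t-test, two-sided).
t = (x̄_1 − x̄_2)/√(s_1²/n_1 + s_2²/n_2) = (34.6 − 30.7)/√(2.48²/6 + 7.18²/10) = 1.57
Welch–Satterthwaite df ≈ 12.08
Two-sided p-value ≈ 0.143
Since p ≈ 0.143 > α = 0.025, fail to reject H0; the evidence is not statistically significant.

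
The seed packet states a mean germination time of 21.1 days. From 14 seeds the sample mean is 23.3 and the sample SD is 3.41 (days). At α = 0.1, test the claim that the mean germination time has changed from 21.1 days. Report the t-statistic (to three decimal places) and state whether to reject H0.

t = 2.414; reject H0

H0: μ = 21.1; H1: μ ≠ 21.1 (one-sample t-test, two-sided).
t = (x̄ − μ₀)/(s/√n) = (23.3 − 21.1)/(3.41/√14) = 2.414
df = n − 1 = 13
Two-sided p-value ≈ 0.0313
Since p ≈ 0.0313 < α = 0.1, reject H0; the data support H1.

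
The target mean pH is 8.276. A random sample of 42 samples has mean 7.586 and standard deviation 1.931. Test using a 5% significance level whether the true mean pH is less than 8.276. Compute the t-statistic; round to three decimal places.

H0: μ = 8.276; H1: μ < 8.276 (one-sample t-test, left-tailed).
t = (x̄ − μ₀)/(s/√n) = (7.586 − 8.276)/(1.931/√42) = -2.316
df = n − 1 = 41
p-value = P(T ≤ -2.316) ≈ 0.0128
Since p ≈ 0.0128 < α = 0.05, reject H0; the evidence is statistically significant.

-2.316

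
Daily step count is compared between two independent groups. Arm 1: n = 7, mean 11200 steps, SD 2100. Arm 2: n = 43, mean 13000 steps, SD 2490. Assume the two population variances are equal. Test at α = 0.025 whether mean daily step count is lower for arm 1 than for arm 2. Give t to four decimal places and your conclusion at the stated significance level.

Let group 1 = arm 1, group 2 = arm 2. H0: μ_1 = μ_2; H1: μ_1 < μ_2 (two-sample pooled-variance t-test, left-tailed).
s_p² = [(7−1)·2100² + (43−1)·2490²]/(7+43−2) = 5976340
t = (11200 − 13000)/√[5976340·(1/7 + 1/43)] = -1.8066
df = n₁ + n₂ − 2 = 48
p-value = P(T ≤ -1.8066) ≈ 0.039
Since p ≈ 0.039 > α = 0.025, fail to reject H0; the data do not provide sufficient evidence against H0.

t = -1.8066; fail to reject H0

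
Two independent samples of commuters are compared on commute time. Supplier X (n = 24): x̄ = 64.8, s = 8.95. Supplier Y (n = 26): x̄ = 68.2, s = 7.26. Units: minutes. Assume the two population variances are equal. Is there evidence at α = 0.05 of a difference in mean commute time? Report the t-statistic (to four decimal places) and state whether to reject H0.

t = -1.4803; fail to reject H0

Let group 1 = supplier X, group 2 = supplier Y. H0: μ_1 = μ_2; H1: μ_1 ≠ μ_2 (two-sample pooled-variance t-test, two-sided).
s_p² = [(24−1)·8.95² + (26−1)·7.26²]/(24+26−2) = 65.8343
t = (64.8 − 68.2)/√[65.8343·(1/24 + 1/26)] = -1.4803
df = n₁ + n₂ − 2 = 48
Two-sided p-value ≈ 0.145
Since p ≈ 0.145 > α = 0.05, fail to reject H0; the evidence is not statistically significant.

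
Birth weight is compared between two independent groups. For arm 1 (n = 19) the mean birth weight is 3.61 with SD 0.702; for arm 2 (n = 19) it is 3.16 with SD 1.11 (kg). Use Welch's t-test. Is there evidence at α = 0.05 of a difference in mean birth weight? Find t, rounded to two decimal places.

Let group 1 = arm 1, group 2 = arm 2. H0: μ_1 = μ_2; H1: μ_1 ≠ μ_2 (Welch's two-sample t-test, two-sided).
t = (x̄_1 − x̄_2)/√(s_1²/n_1 + s_2²/n_2) = (3.61 − 3.16)/√(0.702²/19 + 1.11²/19) = 1.49
Welch–Satterthwaite df ≈ 30.41
Two-sided p-value ≈ 0.146
Since p ≈ 0.146 > α = 0.05, fail to reject H0; the data do not provide sufficient evidence against H0.

1.49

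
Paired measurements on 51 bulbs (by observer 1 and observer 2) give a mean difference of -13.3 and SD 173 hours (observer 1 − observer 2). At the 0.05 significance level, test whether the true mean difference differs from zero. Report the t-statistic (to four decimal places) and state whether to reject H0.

H0: μ_d = 0; H1: μ_d ≠ 0 (paired t-test on the differences, two-sided).
t = d̄/(s_d/√n) = -13.3/(173/√51) = -0.5490
df = n − 1 = 50
Two-sided p-value ≈ 0.585
Since p ≈ 0.585 > α = 0.05, fail to reject H0; the data do not provide sufficient evidence against H0.

t = -0.5490; fail to reject H0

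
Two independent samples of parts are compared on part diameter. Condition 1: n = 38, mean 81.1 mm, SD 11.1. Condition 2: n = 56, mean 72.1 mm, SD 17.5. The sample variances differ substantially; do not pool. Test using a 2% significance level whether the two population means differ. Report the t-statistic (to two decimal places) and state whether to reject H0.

Let group 1 = condition 1, group 2 = condition 2. H0: μ_1 = μ_2; H1: μ_1 ≠ μ_2 (Welch's two-sample t-test, two-sided).
t = (x̄_1 − x̄_2)/√(s_1²/n_1 + s_2²/n_2) = (81.1 − 72.1)/√(11.1²/38 + 17.5²/56) = 3.05
Welch–Satterthwaite df ≈ 91.66
Two-sided p-value ≈ 0.003
Since p ≈ 0.003 < α = 0.02, reject H0; the evidence is statistically significant.

t = 3.05; reject H0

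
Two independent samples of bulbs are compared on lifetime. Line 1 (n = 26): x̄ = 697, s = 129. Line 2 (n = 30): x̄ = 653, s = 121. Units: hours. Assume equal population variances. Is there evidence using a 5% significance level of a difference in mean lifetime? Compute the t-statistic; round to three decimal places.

1.316

Let group 1 = line 1, group 2 = line 2. H0: μ_1 = μ_2; H1: μ_1 ≠ μ_2 (two-sample pooled-variance t-test, two-sided).
s_p² = [(26−1)·129² + (30−1)·121²]/(26+30−2) = 15566.9
t = (697 − 653)/√[15566.9·(1/26 + 1/30)] = 1.316
df = n₁ + n₂ − 2 = 54
Two-sided p-value ≈ 0.194
Since p ≈ 0.194 > α = 0.05, fail to reject H0; the evidence is not statistically significant.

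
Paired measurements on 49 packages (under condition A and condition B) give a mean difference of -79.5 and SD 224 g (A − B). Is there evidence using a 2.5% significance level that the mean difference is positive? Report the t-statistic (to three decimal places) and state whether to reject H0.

H0: μ_d = 0; H1: μ_d > 0 (paired t-test on the differences, right-tailed).
t = d̄/(s_d/√n) = -79.5/(224/√49) = -2.484
df = n − 1 = 48
p-value = P(T ≥ -2.484) ≈ 0.9917
Since p ≈ 0.9917 > α = 0.025, fail to reject H0; the evidence is not statistically significant.

t = -2.484; fail to reject H0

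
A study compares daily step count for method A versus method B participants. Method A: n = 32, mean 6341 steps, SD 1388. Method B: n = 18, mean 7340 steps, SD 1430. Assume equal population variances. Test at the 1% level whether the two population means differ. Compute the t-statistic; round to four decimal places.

Let group 1 = method A, group 2 = method B. H0: μ_1 = μ_2; H1: μ_1 ≠ μ_2 (two-sample pooled-variance t-test, two-sided).
s_p² = [(32−1)·1388² + (18−1)·1430²]/(32+18−2) = 1968460
t = (6341 − 7340)/√[1968460·(1/32 + 1/18)] = -2.4167
df = n₁ + n₂ − 2 = 48
Two-sided p-value ≈ 0.020
Since p ≈ 0.020 > α = 0.01, fail to reject H0; the evidence is not statistically significant.

-2.4167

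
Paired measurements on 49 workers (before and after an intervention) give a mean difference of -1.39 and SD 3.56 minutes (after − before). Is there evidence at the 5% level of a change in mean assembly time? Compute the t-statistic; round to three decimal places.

H0: μ_d = 0; H1: μ_d ≠ 0 (paired t-test on the differences, two-sided).
t = d̄/(s_d/√n) = -1.39/(3.56/√49) = -2.733
df = n − 1 = 48
Two-sided p-value ≈ 0.009
Since p ≈ 0.009 < α = 0.05, reject H0; the data support H1.

-2.733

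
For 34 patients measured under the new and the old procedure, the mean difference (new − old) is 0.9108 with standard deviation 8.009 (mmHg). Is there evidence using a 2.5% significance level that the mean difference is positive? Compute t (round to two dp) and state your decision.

t = 0.66; fail to reject H0

H0: μ_d = 0; H1: μ_d > 0 (paired t-test on the differences, right-tailed).
t = d̄/(s_d/√n) = 0.9108/(8.009/√34) = 0.66
df = n − 1 = 33
p-value = P(T ≥ 0.66) ≈ 0.256
Since p ≈ 0.256 > α = 0.025, fail to reject H0; the evidence is not statistically significant.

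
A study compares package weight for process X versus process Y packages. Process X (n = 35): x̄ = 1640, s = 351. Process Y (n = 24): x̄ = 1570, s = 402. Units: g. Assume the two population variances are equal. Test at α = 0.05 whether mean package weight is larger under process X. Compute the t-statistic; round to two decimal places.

0.71

Let group 1 = process X, group 2 = process Y. H0: μ_1 = μ_2; H1: μ_1 > μ_2 (two-sample pooled-variance t-test, right-tailed).
s_p² = [(35−1)·351² + (24−1)·402²]/(35+24−2) = 138697
t = (1640 − 1570)/√[138697·(1/35 + 1/24)] = 0.71
df = n₁ + n₂ − 2 = 57
p-value = P(T ≥ 0.71) ≈ 0.2405
Since p ≈ 0.2405 > α = 0.05, fail to reject H0; the data do not provide sufficient evidence against H0.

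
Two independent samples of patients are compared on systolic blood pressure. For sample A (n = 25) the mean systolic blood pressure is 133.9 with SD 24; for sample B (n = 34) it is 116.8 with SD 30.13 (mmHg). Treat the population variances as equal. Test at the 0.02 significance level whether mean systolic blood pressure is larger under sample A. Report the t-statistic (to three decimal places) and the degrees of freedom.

Let group 1 = sample A, group 2 = sample B. H0: μ_1 = μ_2; H1: μ_1 > μ_2 (two-sample pooled-variance t-test, right-tailed).
s_p² = [(25−1)·24² + (34−1)·30.13²]/(25+34−2) = 768.105
t = (133.9 − 116.8)/√[768.105·(1/25 + 1/34)] = 2.342
df = n₁ + n₂ − 2 = 57
p-value = P(T ≥ 2.342) ≈ 0.0114
Since p ≈ 0.0114 < α = 0.02, reject H0; the evidence is statistically significant.

t = 2.342, df = 57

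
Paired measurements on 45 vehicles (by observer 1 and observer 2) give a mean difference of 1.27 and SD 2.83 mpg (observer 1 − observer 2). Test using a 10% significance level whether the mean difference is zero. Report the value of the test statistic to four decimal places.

H0: μ_d = 0; H1: μ_d ≠ 0 (paired t-test on the differences, two-sided).
t = d̄/(s_d/√n) = 1.27/(2.83/√45) = 3.0104
df = n − 1 = 44
Two-sided p-value ≈ 0.0043
Since p ≈ 0.0043 < α = 0.1, reject H0; the evidence is statistically significant.

3.0104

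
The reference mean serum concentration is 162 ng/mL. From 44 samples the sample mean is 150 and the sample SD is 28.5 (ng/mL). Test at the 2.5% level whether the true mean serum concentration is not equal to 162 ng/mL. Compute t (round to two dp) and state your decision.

H0: μ = 162; H1: μ ≠ 162 (one-sample t-test, two-sided).
t = (x̄ − μ₀)/(s/√n) = (150 − 162)/(28.5/√44) = -2.79
df = n − 1 = 43
Two-sided p-value ≈ 0.008
Since p ≈ 0.008 < α = 0.025, reject H0; the evidence is statistically significant.

t = -2.79; reject H0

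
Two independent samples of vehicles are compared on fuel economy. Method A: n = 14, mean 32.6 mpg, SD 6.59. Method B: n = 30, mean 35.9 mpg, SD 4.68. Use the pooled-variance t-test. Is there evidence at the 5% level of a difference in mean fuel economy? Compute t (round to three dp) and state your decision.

Let group 1 = method A, group 2 = method B. H0: μ_1 = μ_2; H1: μ_1 ≠ μ_2 (two-sample pooled-variance t-test, two-sided).
s_p² = [(14−1)·6.59² + (30−1)·4.68²]/(14+30−2) = 28.5651
t = (32.6 − 35.9)/√[28.5651·(1/14 + 1/30)] = -1.908
df = n₁ + n₂ − 2 = 42
Two-sided p-value ≈ 0.063
Since p ≈ 0.063 > α = 0.05, fail to reject H0; the evidence is not statistically significant.

t = -1.908; fail to reject H0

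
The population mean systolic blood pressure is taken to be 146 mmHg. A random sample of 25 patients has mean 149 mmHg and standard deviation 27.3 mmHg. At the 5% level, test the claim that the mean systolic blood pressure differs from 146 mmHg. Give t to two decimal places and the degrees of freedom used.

H0: μ = 146; H1: μ ≠ 146 (one-sample t-test, two-sided).
t = (x̄ − μ₀)/(s/√n) = (149 − 146)/(27.3/√25) = 0.55
df = n − 1 = 24
Two-sided p-value ≈ 0.5878
Since p ≈ 0.5878 > α = 0.05, fail to reject H0; the evidence is not statistically significant.

t = 0.55, df = 24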